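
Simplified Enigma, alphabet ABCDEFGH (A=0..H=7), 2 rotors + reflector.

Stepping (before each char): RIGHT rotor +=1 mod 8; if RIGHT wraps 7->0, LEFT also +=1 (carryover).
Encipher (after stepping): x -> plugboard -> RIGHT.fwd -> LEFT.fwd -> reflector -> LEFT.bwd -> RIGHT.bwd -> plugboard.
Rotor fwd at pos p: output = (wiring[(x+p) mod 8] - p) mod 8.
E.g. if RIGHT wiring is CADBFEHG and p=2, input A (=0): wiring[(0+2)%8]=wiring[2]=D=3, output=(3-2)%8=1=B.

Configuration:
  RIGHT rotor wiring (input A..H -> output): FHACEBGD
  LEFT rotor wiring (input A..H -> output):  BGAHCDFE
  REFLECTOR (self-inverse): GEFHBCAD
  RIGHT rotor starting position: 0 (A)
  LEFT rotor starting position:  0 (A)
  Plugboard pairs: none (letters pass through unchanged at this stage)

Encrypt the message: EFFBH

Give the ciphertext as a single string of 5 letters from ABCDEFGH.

Answer: BCBFD

Derivation:
Char 1 ('E'): step: R->1, L=0; E->plug->E->R->A->L->B->refl->E->L'->H->R'->B->plug->B
Char 2 ('F'): step: R->2, L=0; F->plug->F->R->B->L->G->refl->A->L'->C->R'->C->plug->C
Char 3 ('F'): step: R->3, L=0; F->plug->F->R->C->L->A->refl->G->L'->B->R'->B->plug->B
Char 4 ('B'): step: R->4, L=0; B->plug->B->R->F->L->D->refl->H->L'->D->R'->F->plug->F
Char 5 ('H'): step: R->5, L=0; H->plug->H->R->H->L->E->refl->B->L'->A->R'->D->plug->D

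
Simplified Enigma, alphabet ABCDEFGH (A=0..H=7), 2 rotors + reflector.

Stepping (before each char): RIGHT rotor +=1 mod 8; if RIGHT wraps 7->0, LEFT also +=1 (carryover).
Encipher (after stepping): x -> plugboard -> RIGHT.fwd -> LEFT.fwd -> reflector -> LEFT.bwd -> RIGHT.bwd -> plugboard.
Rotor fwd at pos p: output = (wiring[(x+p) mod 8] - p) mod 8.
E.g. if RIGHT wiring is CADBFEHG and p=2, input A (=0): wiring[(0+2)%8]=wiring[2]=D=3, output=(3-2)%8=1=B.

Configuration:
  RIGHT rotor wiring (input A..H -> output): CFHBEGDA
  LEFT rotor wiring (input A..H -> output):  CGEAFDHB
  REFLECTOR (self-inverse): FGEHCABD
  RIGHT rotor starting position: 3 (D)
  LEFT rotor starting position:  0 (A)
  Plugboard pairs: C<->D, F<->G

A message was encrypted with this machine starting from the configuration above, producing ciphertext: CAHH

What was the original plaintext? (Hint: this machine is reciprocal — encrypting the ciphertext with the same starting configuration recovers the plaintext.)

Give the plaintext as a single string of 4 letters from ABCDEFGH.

Answer: FHBB

Derivation:
Char 1 ('C'): step: R->4, L=0; C->plug->D->R->E->L->F->refl->A->L'->D->R'->G->plug->F
Char 2 ('A'): step: R->5, L=0; A->plug->A->R->B->L->G->refl->B->L'->H->R'->H->plug->H
Char 3 ('H'): step: R->6, L=0; H->plug->H->R->A->L->C->refl->E->L'->C->R'->B->plug->B
Char 4 ('H'): step: R->7, L=0; H->plug->H->R->E->L->F->refl->A->L'->D->R'->B->plug->B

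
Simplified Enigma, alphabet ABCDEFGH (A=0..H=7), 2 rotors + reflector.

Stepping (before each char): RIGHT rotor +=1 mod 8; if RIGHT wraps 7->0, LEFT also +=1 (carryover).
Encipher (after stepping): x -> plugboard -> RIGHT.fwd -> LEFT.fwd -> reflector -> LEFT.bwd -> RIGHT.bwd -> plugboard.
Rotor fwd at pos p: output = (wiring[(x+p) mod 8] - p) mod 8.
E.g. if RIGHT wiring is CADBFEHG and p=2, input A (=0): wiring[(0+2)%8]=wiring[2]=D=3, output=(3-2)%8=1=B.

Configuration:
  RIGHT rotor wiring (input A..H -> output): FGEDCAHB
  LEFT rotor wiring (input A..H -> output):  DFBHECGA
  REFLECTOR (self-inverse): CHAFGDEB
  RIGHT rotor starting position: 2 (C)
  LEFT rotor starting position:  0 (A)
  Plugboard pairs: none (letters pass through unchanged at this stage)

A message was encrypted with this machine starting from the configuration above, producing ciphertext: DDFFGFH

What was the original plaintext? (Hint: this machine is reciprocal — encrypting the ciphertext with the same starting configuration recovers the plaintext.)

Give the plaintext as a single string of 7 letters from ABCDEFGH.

Answer: EHHCHEF

Derivation:
Char 1 ('D'): step: R->3, L=0; D->plug->D->R->E->L->E->refl->G->L'->G->R'->E->plug->E
Char 2 ('D'): step: R->4, L=0; D->plug->D->R->F->L->C->refl->A->L'->H->R'->H->plug->H
Char 3 ('F'): step: R->5, L=0; F->plug->F->R->H->L->A->refl->C->L'->F->R'->H->plug->H
Char 4 ('F'): step: R->6, L=0; F->plug->F->R->F->L->C->refl->A->L'->H->R'->C->plug->C
Char 5 ('G'): step: R->7, L=0; G->plug->G->R->B->L->F->refl->D->L'->A->R'->H->plug->H
Char 6 ('F'): step: R->0, L->1 (L advanced); F->plug->F->R->A->L->E->refl->G->L'->C->R'->E->plug->E
Char 7 ('H'): step: R->1, L=1; H->plug->H->R->E->L->B->refl->H->L'->G->R'->F->plug->F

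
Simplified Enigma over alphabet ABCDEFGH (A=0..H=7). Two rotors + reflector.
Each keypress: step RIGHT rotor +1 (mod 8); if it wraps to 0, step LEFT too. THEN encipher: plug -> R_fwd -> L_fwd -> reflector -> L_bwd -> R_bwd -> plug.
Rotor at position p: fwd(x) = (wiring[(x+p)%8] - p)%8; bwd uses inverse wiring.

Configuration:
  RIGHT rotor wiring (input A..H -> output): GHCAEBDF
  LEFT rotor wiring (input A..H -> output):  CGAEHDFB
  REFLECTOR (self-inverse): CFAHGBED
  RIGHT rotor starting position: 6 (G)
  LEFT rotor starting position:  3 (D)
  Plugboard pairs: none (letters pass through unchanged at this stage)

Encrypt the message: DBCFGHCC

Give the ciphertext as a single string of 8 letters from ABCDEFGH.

Char 1 ('D'): step: R->7, L=3; D->plug->D->R->D->L->C->refl->A->L'->C->R'->G->plug->G
Char 2 ('B'): step: R->0, L->4 (L advanced); B->plug->B->R->H->L->A->refl->C->L'->F->R'->H->plug->H
Char 3 ('C'): step: R->1, L=4; C->plug->C->R->H->L->A->refl->C->L'->F->R'->H->plug->H
Char 4 ('F'): step: R->2, L=4; F->plug->F->R->D->L->F->refl->B->L'->C->R'->C->plug->C
Char 5 ('G'): step: R->3, L=4; G->plug->G->R->E->L->G->refl->E->L'->G->R'->C->plug->C
Char 6 ('H'): step: R->4, L=4; H->plug->H->R->E->L->G->refl->E->L'->G->R'->G->plug->G
Char 7 ('C'): step: R->5, L=4; C->plug->C->R->A->L->D->refl->H->L'->B->R'->D->plug->D
Char 8 ('C'): step: R->6, L=4; C->plug->C->R->A->L->D->refl->H->L'->B->R'->D->plug->D

Answer: GHHCCGDD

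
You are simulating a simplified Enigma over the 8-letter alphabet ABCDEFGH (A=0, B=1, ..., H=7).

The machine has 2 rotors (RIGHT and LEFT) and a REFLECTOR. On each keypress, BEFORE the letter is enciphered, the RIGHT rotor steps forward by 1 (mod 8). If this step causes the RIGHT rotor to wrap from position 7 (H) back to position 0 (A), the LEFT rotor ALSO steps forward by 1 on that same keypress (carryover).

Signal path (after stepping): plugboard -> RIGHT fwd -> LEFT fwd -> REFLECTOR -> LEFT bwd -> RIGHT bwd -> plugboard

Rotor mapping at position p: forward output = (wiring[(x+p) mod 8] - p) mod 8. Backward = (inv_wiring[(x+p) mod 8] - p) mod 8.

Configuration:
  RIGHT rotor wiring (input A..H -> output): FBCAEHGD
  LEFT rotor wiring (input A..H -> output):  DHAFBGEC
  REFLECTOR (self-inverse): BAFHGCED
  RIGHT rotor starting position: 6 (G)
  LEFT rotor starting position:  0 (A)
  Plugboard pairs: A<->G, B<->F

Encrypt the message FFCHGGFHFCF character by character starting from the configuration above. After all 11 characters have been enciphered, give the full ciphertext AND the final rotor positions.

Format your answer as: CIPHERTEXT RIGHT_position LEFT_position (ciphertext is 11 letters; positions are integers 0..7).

Answer: BGHEFCBFDFA 1 2

Derivation:
Char 1 ('F'): step: R->7, L=0; F->plug->B->R->G->L->E->refl->G->L'->F->R'->F->plug->B
Char 2 ('F'): step: R->0, L->1 (L advanced); F->plug->B->R->B->L->H->refl->D->L'->F->R'->A->plug->G
Char 3 ('C'): step: R->1, L=1; C->plug->C->R->H->L->C->refl->F->L'->E->R'->H->plug->H
Char 4 ('H'): step: R->2, L=1; H->plug->H->R->H->L->C->refl->F->L'->E->R'->E->plug->E
Char 5 ('G'): step: R->3, L=1; G->plug->A->R->F->L->D->refl->H->L'->B->R'->B->plug->F
Char 6 ('G'): step: R->4, L=1; G->plug->A->R->A->L->G->refl->E->L'->C->R'->C->plug->C
Char 7 ('F'): step: R->5, L=1; F->plug->B->R->B->L->H->refl->D->L'->F->R'->F->plug->B
Char 8 ('H'): step: R->6, L=1; H->plug->H->R->B->L->H->refl->D->L'->F->R'->B->plug->F
Char 9 ('F'): step: R->7, L=1; F->plug->B->R->G->L->B->refl->A->L'->D->R'->D->plug->D
Char 10 ('C'): step: R->0, L->2 (L advanced); C->plug->C->R->C->L->H->refl->D->L'->B->R'->B->plug->F
Char 11 ('F'): step: R->1, L=2; F->plug->B->R->B->L->D->refl->H->L'->C->R'->G->plug->A
Final: ciphertext=BGHEFCBFDFA, RIGHT=1, LEFT=2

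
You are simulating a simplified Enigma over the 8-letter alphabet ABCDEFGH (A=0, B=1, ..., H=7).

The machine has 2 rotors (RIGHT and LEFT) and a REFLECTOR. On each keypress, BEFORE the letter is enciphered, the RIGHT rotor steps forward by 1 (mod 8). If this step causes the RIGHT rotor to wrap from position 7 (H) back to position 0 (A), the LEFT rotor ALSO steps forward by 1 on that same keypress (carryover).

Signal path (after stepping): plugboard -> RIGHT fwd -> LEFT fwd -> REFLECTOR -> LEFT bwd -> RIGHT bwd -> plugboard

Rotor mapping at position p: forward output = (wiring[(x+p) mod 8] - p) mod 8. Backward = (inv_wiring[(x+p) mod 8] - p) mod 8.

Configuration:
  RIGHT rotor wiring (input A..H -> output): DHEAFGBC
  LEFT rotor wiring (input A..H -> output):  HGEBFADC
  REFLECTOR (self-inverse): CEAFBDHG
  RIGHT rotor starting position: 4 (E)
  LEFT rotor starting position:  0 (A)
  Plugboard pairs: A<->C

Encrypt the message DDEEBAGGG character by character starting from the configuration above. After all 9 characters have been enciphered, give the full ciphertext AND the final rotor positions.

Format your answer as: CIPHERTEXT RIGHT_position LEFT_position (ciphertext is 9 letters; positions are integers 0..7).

Answer: BHAHCBECD 5 1

Derivation:
Char 1 ('D'): step: R->5, L=0; D->plug->D->R->G->L->D->refl->F->L'->E->R'->B->plug->B
Char 2 ('D'): step: R->6, L=0; D->plug->D->R->B->L->G->refl->H->L'->A->R'->H->plug->H
Char 3 ('E'): step: R->7, L=0; E->plug->E->R->B->L->G->refl->H->L'->A->R'->C->plug->A
Char 4 ('E'): step: R->0, L->1 (L advanced); E->plug->E->R->F->L->C->refl->A->L'->C->R'->H->plug->H
Char 5 ('B'): step: R->1, L=1; B->plug->B->R->D->L->E->refl->B->L'->G->R'->A->plug->C
Char 6 ('A'): step: R->2, L=1; A->plug->C->R->D->L->E->refl->B->L'->G->R'->B->plug->B
Char 7 ('G'): step: R->3, L=1; G->plug->G->R->E->L->H->refl->G->L'->H->R'->E->plug->E
Char 8 ('G'): step: R->4, L=1; G->plug->G->R->A->L->F->refl->D->L'->B->R'->A->plug->C
Char 9 ('G'): step: R->5, L=1; G->plug->G->R->D->L->E->refl->B->L'->G->R'->D->plug->D
Final: ciphertext=BHAHCBECD, RIGHT=5, LEFT=1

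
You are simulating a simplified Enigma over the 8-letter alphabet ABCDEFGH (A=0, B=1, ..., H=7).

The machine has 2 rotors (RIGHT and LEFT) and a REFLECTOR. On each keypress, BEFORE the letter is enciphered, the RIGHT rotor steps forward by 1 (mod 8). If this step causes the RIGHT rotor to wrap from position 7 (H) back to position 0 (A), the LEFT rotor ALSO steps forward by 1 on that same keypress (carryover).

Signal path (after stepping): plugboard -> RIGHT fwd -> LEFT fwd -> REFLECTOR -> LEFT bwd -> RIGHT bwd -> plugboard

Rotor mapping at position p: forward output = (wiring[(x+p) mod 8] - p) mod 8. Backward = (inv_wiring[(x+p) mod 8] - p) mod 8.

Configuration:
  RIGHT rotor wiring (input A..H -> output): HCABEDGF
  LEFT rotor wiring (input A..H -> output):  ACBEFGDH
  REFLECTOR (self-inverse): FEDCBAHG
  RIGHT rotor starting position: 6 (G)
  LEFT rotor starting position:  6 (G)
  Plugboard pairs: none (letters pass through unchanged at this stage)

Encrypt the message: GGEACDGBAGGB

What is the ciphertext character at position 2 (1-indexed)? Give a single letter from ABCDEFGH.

Char 1 ('G'): step: R->7, L=6; G->plug->G->R->E->L->D->refl->C->L'->C->R'->E->plug->E
Char 2 ('G'): step: R->0, L->7 (L advanced); G->plug->G->R->G->L->H->refl->G->L'->F->R'->H->plug->H

H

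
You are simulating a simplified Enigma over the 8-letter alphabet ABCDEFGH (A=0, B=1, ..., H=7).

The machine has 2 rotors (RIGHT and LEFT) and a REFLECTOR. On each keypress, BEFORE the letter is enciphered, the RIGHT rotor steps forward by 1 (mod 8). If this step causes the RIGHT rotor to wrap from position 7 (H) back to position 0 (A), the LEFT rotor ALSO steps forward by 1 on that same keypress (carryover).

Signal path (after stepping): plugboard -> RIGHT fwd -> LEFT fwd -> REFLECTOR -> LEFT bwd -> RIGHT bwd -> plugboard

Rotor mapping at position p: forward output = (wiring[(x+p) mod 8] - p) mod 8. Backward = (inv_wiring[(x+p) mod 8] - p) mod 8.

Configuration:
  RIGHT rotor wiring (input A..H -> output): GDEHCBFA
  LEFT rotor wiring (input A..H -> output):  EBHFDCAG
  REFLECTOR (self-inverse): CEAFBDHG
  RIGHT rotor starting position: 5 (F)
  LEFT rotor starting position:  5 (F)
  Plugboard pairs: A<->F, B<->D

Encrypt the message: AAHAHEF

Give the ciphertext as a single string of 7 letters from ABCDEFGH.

Answer: CDAGCBH

Derivation:
Char 1 ('A'): step: R->6, L=5; A->plug->F->R->B->L->D->refl->F->L'->A->R'->C->plug->C
Char 2 ('A'): step: R->7, L=5; A->plug->F->R->D->L->H->refl->G->L'->H->R'->B->plug->D
Char 3 ('H'): step: R->0, L->6 (L advanced); H->plug->H->R->A->L->C->refl->A->L'->B->R'->F->plug->A
Char 4 ('A'): step: R->1, L=6; A->plug->F->R->E->L->B->refl->E->L'->H->R'->G->plug->G
Char 5 ('H'): step: R->2, L=6; H->plug->H->R->B->L->A->refl->C->L'->A->R'->C->plug->C
Char 6 ('E'): step: R->3, L=6; E->plug->E->R->F->L->H->refl->G->L'->C->R'->D->plug->B
Char 7 ('F'): step: R->4, L=6; F->plug->A->R->G->L->F->refl->D->L'->D->R'->H->plug->H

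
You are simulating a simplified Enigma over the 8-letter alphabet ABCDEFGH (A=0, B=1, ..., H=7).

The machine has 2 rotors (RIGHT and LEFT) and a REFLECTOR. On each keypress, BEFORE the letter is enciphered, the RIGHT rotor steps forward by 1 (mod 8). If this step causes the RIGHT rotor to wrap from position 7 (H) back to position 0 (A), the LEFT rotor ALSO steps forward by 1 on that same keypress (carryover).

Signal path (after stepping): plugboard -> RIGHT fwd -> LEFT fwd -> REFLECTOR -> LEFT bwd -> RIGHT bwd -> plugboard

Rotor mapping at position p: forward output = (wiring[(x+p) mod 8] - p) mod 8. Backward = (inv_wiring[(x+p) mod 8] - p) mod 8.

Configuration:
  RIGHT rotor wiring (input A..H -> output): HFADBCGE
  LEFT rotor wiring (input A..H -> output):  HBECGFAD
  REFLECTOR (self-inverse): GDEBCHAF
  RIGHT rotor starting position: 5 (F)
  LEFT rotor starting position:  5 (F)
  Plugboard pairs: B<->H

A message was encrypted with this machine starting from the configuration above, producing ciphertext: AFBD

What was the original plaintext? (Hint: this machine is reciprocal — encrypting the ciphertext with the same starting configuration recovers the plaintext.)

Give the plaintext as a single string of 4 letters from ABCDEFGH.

Char 1 ('A'): step: R->6, L=5; A->plug->A->R->A->L->A->refl->G->L'->C->R'->E->plug->E
Char 2 ('F'): step: R->7, L=5; F->plug->F->R->C->L->G->refl->A->L'->A->R'->B->plug->H
Char 3 ('B'): step: R->0, L->6 (L advanced); B->plug->H->R->E->L->G->refl->A->L'->G->R'->G->plug->G
Char 4 ('D'): step: R->1, L=6; D->plug->D->R->A->L->C->refl->E->L'->F->R'->F->plug->F

Answer: EHGF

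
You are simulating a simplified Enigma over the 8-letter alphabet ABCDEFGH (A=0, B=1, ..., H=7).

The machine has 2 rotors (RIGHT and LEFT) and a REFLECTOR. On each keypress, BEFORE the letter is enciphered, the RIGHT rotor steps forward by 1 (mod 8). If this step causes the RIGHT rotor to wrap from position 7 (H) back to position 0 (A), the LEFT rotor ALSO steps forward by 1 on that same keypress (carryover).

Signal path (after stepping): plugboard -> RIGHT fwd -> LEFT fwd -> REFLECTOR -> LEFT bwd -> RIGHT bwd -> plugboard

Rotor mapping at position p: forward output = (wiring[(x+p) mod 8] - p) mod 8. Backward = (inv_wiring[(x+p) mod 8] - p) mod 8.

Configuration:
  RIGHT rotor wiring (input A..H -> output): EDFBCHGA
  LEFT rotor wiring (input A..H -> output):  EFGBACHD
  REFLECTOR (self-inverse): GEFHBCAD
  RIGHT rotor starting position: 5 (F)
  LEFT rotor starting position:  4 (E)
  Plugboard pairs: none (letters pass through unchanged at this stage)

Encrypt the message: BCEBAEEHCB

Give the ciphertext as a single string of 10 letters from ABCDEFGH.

Char 1 ('B'): step: R->6, L=4; B->plug->B->R->C->L->D->refl->H->L'->D->R'->F->plug->F
Char 2 ('C'): step: R->7, L=4; C->plug->C->R->E->L->A->refl->G->L'->B->R'->A->plug->A
Char 3 ('E'): step: R->0, L->5 (L advanced); E->plug->E->R->C->L->G->refl->A->L'->E->R'->A->plug->A
Char 4 ('B'): step: R->1, L=5; B->plug->B->R->E->L->A->refl->G->L'->C->R'->A->plug->A
Char 5 ('A'): step: R->2, L=5; A->plug->A->R->D->L->H->refl->D->L'->H->R'->B->plug->B
Char 6 ('E'): step: R->3, L=5; E->plug->E->R->F->L->B->refl->E->L'->G->R'->A->plug->A
Char 7 ('E'): step: R->4, L=5; E->plug->E->R->A->L->F->refl->C->L'->B->R'->G->plug->G
Char 8 ('H'): step: R->5, L=5; H->plug->H->R->F->L->B->refl->E->L'->G->R'->E->plug->E
Char 9 ('C'): step: R->6, L=5; C->plug->C->R->G->L->E->refl->B->L'->F->R'->D->plug->D
Char 10 ('B'): step: R->7, L=5; B->plug->B->R->F->L->B->refl->E->L'->G->R'->D->plug->D

Answer: FAAABAGEDD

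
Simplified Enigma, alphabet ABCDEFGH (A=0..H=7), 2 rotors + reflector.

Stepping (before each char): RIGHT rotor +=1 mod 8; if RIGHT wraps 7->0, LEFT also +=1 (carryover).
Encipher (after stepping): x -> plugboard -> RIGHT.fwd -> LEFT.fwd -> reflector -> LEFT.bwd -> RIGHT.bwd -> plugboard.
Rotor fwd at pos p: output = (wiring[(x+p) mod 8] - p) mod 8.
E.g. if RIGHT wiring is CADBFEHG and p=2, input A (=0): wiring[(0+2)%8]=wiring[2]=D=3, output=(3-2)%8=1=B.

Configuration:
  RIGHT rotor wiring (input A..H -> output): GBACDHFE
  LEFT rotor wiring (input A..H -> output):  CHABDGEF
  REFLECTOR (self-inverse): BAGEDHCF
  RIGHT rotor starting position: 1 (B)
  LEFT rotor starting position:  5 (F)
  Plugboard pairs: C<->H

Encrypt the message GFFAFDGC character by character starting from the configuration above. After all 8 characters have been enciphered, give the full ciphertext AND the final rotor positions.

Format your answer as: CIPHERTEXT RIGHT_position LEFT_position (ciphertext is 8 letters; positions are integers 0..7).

Char 1 ('G'): step: R->2, L=5; G->plug->G->R->E->L->C->refl->G->L'->H->R'->H->plug->C
Char 2 ('F'): step: R->3, L=5; F->plug->F->R->D->L->F->refl->H->L'->B->R'->E->plug->E
Char 3 ('F'): step: R->4, L=5; F->plug->F->R->F->L->D->refl->E->L'->G->R'->H->plug->C
Char 4 ('A'): step: R->5, L=5; A->plug->A->R->C->L->A->refl->B->L'->A->R'->B->plug->B
Char 5 ('F'): step: R->6, L=5; F->plug->F->R->E->L->C->refl->G->L'->H->R'->A->plug->A
Char 6 ('D'): step: R->7, L=5; D->plug->D->R->B->L->H->refl->F->L'->D->R'->E->plug->E
Char 7 ('G'): step: R->0, L->6 (L advanced); G->plug->G->R->F->L->D->refl->E->L'->C->R'->D->plug->D
Char 8 ('C'): step: R->1, L=6; C->plug->H->R->F->L->D->refl->E->L'->C->R'->D->plug->D
Final: ciphertext=CECBAEDD, RIGHT=1, LEFT=6

Answer: CECBAEDD 1 6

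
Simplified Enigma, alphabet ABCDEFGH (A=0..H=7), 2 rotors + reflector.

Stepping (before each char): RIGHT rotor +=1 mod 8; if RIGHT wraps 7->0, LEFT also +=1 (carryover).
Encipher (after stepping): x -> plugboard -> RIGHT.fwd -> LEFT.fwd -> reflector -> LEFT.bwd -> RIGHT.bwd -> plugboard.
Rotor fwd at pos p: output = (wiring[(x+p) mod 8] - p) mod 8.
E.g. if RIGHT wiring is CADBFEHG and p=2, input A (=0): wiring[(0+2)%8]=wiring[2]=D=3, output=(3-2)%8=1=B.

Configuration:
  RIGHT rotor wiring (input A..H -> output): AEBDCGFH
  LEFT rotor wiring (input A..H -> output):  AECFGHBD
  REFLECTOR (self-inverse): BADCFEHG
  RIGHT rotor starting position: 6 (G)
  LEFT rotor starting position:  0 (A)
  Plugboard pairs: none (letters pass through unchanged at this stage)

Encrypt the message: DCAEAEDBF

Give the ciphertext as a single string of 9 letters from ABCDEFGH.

Answer: GGCHHHCFD

Derivation:
Char 1 ('D'): step: R->7, L=0; D->plug->D->R->C->L->C->refl->D->L'->H->R'->G->plug->G
Char 2 ('C'): step: R->0, L->1 (L advanced); C->plug->C->R->B->L->B->refl->A->L'->F->R'->G->plug->G
Char 3 ('A'): step: R->1, L=1; A->plug->A->R->D->L->F->refl->E->L'->C->R'->C->plug->C
Char 4 ('E'): step: R->2, L=1; E->plug->E->R->D->L->F->refl->E->L'->C->R'->H->plug->H
Char 5 ('A'): step: R->3, L=1; A->plug->A->R->A->L->D->refl->C->L'->G->R'->H->plug->H
Char 6 ('E'): step: R->4, L=1; E->plug->E->R->E->L->G->refl->H->L'->H->R'->H->plug->H
Char 7 ('D'): step: R->5, L=1; D->plug->D->R->D->L->F->refl->E->L'->C->R'->C->plug->C
Char 8 ('B'): step: R->6, L=1; B->plug->B->R->B->L->B->refl->A->L'->F->R'->F->plug->F
Char 9 ('F'): step: R->7, L=1; F->plug->F->R->D->L->F->refl->E->L'->C->R'->D->plug->D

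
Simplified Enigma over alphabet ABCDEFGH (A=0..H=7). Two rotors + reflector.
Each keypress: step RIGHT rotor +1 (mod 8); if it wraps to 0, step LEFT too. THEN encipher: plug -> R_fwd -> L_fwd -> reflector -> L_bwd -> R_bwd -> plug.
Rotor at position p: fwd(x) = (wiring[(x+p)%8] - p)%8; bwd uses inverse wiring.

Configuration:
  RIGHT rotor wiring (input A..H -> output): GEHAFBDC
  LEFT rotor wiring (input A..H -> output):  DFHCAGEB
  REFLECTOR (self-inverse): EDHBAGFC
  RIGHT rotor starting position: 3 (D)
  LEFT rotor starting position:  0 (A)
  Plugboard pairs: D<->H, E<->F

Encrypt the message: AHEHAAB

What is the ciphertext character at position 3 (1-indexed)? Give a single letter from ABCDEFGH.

Char 1 ('A'): step: R->4, L=0; A->plug->A->R->B->L->F->refl->G->L'->F->R'->B->plug->B
Char 2 ('H'): step: R->5, L=0; H->plug->D->R->B->L->F->refl->G->L'->F->R'->C->plug->C
Char 3 ('E'): step: R->6, L=0; E->plug->F->R->C->L->H->refl->C->L'->D->R'->H->plug->D

D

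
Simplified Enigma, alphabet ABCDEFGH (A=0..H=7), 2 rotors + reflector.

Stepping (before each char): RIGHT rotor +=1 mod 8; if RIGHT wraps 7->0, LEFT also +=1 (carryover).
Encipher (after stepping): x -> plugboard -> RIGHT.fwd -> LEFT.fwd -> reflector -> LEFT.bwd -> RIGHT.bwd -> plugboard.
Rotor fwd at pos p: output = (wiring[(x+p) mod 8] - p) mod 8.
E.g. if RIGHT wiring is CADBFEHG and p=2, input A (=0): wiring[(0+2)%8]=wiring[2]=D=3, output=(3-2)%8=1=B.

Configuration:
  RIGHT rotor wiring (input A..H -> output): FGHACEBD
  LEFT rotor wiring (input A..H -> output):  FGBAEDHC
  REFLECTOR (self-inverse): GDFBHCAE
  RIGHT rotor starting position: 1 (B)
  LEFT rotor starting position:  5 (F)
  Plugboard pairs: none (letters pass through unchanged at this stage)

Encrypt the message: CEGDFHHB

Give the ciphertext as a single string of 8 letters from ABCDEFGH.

Char 1 ('C'): step: R->2, L=5; C->plug->C->R->A->L->G->refl->A->L'->D->R'->G->plug->G
Char 2 ('E'): step: R->3, L=5; E->plug->E->R->A->L->G->refl->A->L'->D->R'->G->plug->G
Char 3 ('G'): step: R->4, L=5; G->plug->G->R->D->L->A->refl->G->L'->A->R'->B->plug->B
Char 4 ('D'): step: R->5, L=5; D->plug->D->R->A->L->G->refl->A->L'->D->R'->G->plug->G
Char 5 ('F'): step: R->6, L=5; F->plug->F->R->C->L->F->refl->C->L'->B->R'->E->plug->E
Char 6 ('H'): step: R->7, L=5; H->plug->H->R->C->L->F->refl->C->L'->B->R'->E->plug->E
Char 7 ('H'): step: R->0, L->6 (L advanced); H->plug->H->R->D->L->A->refl->G->L'->G->R'->B->plug->B
Char 8 ('B'): step: R->1, L=6; B->plug->B->R->G->L->G->refl->A->L'->D->R'->E->plug->E

Answer: GGBGEEBE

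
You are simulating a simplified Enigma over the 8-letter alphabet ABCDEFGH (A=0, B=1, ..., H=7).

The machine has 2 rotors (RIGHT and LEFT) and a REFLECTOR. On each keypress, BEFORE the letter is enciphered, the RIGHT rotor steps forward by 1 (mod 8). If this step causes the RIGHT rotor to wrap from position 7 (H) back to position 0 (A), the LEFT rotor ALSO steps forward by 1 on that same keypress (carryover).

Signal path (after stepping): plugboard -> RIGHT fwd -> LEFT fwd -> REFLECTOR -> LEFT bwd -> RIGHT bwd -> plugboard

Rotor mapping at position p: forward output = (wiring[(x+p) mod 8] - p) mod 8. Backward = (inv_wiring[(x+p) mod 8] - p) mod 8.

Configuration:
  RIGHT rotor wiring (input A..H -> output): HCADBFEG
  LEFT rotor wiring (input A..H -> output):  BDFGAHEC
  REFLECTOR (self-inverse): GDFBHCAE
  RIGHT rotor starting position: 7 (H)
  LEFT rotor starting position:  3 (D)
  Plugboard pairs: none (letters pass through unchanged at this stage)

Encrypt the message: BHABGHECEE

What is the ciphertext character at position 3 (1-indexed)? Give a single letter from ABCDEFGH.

Char 1 ('B'): step: R->0, L->4 (L advanced); B->plug->B->R->C->L->A->refl->G->L'->D->R'->D->plug->D
Char 2 ('H'): step: R->1, L=4; H->plug->H->R->G->L->B->refl->D->L'->B->R'->A->plug->A
Char 3 ('A'): step: R->2, L=4; A->plug->A->R->G->L->B->refl->D->L'->B->R'->B->plug->B

B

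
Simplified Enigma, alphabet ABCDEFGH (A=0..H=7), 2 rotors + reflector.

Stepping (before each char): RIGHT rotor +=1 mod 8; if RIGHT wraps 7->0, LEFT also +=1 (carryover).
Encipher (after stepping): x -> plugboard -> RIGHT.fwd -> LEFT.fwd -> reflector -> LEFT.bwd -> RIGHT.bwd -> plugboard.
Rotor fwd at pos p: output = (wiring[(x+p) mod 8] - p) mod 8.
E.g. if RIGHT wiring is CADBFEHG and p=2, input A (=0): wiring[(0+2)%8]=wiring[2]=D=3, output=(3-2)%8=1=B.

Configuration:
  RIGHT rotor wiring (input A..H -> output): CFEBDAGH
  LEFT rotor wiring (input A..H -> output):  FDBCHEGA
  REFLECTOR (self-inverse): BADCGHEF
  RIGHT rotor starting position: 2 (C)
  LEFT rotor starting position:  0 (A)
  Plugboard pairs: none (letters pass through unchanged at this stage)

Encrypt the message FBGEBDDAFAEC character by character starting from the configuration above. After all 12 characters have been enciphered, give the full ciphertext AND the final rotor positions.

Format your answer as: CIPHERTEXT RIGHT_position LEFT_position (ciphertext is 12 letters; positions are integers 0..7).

Answer: GGEGGAHCDDGA 6 1

Derivation:
Char 1 ('F'): step: R->3, L=0; F->plug->F->R->H->L->A->refl->B->L'->C->R'->G->plug->G
Char 2 ('B'): step: R->4, L=0; B->plug->B->R->E->L->H->refl->F->L'->A->R'->G->plug->G
Char 3 ('G'): step: R->5, L=0; G->plug->G->R->E->L->H->refl->F->L'->A->R'->E->plug->E
Char 4 ('E'): step: R->6, L=0; E->plug->E->R->G->L->G->refl->E->L'->F->R'->G->plug->G
Char 5 ('B'): step: R->7, L=0; B->plug->B->R->D->L->C->refl->D->L'->B->R'->G->plug->G
Char 6 ('D'): step: R->0, L->1 (L advanced); D->plug->D->R->B->L->A->refl->B->L'->C->R'->A->plug->A
Char 7 ('D'): step: R->1, L=1; D->plug->D->R->C->L->B->refl->A->L'->B->R'->H->plug->H
Char 8 ('A'): step: R->2, L=1; A->plug->A->R->C->L->B->refl->A->L'->B->R'->C->plug->C
Char 9 ('F'): step: R->3, L=1; F->plug->F->R->H->L->E->refl->G->L'->D->R'->D->plug->D
Char 10 ('A'): step: R->4, L=1; A->plug->A->R->H->L->E->refl->G->L'->D->R'->D->plug->D
Char 11 ('E'): step: R->5, L=1; E->plug->E->R->A->L->C->refl->D->L'->E->R'->G->plug->G
Char 12 ('C'): step: R->6, L=1; C->plug->C->R->E->L->D->refl->C->L'->A->R'->A->plug->A
Final: ciphertext=GGEGGAHCDDGA, RIGHT=6, LEFT=1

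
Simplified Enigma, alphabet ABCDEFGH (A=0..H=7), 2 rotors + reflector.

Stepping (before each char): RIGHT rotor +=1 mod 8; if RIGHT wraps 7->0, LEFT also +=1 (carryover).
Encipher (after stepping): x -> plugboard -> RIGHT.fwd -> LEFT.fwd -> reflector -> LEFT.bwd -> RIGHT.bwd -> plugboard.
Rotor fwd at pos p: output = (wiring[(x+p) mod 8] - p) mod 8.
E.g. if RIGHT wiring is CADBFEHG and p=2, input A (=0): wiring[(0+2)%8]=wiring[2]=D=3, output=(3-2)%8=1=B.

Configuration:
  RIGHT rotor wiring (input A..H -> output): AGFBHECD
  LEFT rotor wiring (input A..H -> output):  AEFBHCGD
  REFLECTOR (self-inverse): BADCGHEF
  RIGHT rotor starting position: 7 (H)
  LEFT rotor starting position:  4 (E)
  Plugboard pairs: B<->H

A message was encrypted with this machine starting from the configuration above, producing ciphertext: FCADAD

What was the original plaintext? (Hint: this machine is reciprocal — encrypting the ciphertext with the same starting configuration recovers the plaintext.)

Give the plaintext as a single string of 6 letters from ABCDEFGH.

Answer: AHHGDA

Derivation:
Char 1 ('F'): step: R->0, L->5 (L advanced); F->plug->F->R->E->L->H->refl->F->L'->A->R'->A->plug->A
Char 2 ('C'): step: R->1, L=5; C->plug->C->R->A->L->F->refl->H->L'->E->R'->B->plug->H
Char 3 ('A'): step: R->2, L=5; A->plug->A->R->D->L->D->refl->C->L'->H->R'->B->plug->H
Char 4 ('D'): step: R->3, L=5; D->plug->D->R->H->L->C->refl->D->L'->D->R'->G->plug->G
Char 5 ('A'): step: R->4, L=5; A->plug->A->R->D->L->D->refl->C->L'->H->R'->D->plug->D
Char 6 ('D'): step: R->5, L=5; D->plug->D->R->D->L->D->refl->C->L'->H->R'->A->plug->A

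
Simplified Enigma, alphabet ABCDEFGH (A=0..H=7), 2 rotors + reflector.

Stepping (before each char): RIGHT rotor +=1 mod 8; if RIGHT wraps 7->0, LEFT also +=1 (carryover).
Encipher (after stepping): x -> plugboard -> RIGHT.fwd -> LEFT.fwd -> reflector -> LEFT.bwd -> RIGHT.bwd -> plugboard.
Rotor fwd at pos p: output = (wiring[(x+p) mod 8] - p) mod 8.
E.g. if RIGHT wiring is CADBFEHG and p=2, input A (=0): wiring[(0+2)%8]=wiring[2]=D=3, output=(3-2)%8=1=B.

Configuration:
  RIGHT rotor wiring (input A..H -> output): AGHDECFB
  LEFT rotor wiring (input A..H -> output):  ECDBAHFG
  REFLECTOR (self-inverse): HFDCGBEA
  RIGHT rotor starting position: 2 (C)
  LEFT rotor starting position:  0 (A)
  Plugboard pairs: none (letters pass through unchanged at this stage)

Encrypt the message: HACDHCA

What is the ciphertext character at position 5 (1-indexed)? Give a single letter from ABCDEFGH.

Char 1 ('H'): step: R->3, L=0; H->plug->H->R->E->L->A->refl->H->L'->F->R'->F->plug->F
Char 2 ('A'): step: R->4, L=0; A->plug->A->R->A->L->E->refl->G->L'->H->R'->H->plug->H
Char 3 ('C'): step: R->5, L=0; C->plug->C->R->E->L->A->refl->H->L'->F->R'->A->plug->A
Char 4 ('D'): step: R->6, L=0; D->plug->D->R->A->L->E->refl->G->L'->H->R'->A->plug->A
Char 5 ('H'): step: R->7, L=0; H->plug->H->R->G->L->F->refl->B->L'->D->R'->G->plug->G

G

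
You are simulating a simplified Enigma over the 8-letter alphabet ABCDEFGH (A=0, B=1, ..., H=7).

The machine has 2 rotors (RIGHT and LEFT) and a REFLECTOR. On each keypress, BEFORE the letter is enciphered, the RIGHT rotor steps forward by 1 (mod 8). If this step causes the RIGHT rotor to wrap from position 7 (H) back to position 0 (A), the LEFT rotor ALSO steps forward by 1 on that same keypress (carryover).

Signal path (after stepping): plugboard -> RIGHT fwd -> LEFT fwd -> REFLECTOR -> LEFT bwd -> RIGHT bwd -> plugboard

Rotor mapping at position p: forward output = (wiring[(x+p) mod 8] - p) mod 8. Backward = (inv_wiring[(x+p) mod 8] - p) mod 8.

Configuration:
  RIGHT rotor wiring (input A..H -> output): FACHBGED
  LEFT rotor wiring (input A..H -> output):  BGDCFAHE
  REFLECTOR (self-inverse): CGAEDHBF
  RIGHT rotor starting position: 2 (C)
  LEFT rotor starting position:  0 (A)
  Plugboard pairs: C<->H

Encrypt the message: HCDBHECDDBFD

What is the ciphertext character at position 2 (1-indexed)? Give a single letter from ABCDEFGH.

Char 1 ('H'): step: R->3, L=0; H->plug->C->R->D->L->C->refl->A->L'->F->R'->G->plug->G
Char 2 ('C'): step: R->4, L=0; C->plug->H->R->D->L->C->refl->A->L'->F->R'->A->plug->A

A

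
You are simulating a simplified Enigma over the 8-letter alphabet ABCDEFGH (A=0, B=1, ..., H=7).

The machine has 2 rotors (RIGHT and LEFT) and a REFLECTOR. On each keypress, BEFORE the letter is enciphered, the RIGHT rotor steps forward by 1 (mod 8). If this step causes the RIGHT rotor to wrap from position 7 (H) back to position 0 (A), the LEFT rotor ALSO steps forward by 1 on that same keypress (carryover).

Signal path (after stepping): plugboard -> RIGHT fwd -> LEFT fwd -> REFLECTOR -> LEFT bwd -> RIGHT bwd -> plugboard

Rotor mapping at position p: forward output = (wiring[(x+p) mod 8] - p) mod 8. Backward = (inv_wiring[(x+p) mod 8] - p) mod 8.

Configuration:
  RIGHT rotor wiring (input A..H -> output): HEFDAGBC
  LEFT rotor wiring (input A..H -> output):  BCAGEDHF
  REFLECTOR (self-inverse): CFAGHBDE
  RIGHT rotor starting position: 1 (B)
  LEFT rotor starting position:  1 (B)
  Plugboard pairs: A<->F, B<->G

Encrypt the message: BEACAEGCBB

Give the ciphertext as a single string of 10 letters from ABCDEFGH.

Char 1 ('B'): step: R->2, L=1; B->plug->G->R->F->L->G->refl->D->L'->D->R'->A->plug->F
Char 2 ('E'): step: R->3, L=1; E->plug->E->R->H->L->A->refl->C->L'->E->R'->F->plug->A
Char 3 ('A'): step: R->4, L=1; A->plug->F->R->A->L->B->refl->F->L'->C->R'->B->plug->G
Char 4 ('C'): step: R->5, L=1; C->plug->C->R->F->L->G->refl->D->L'->D->R'->H->plug->H
Char 5 ('A'): step: R->6, L=1; A->plug->F->R->F->L->G->refl->D->L'->D->R'->A->plug->F
Char 6 ('E'): step: R->7, L=1; E->plug->E->R->E->L->C->refl->A->L'->H->R'->G->plug->B
Char 7 ('G'): step: R->0, L->2 (L advanced); G->plug->B->R->E->L->F->refl->B->L'->D->R'->D->plug->D
Char 8 ('C'): step: R->1, L=2; C->plug->C->R->C->L->C->refl->A->L'->H->R'->D->plug->D
Char 9 ('B'): step: R->2, L=2; B->plug->G->R->F->L->D->refl->G->L'->A->R'->F->plug->A
Char 10 ('B'): step: R->3, L=2; B->plug->G->R->B->L->E->refl->H->L'->G->R'->D->plug->D

Answer: FAGHFBDDAD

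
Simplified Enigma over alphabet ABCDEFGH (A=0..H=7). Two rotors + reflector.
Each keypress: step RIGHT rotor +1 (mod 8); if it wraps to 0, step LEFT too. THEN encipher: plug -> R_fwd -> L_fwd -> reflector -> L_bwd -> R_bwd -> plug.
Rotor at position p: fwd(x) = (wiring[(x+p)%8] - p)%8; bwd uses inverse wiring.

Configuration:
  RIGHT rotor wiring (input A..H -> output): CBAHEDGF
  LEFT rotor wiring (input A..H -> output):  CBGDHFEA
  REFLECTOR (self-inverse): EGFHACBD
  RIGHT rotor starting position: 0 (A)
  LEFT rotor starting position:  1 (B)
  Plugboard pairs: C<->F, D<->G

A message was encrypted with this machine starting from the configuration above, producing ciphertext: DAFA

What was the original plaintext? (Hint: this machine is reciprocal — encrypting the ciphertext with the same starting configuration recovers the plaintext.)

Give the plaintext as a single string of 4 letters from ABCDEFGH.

Char 1 ('D'): step: R->1, L=1; D->plug->G->R->E->L->E->refl->A->L'->A->R'->A->plug->A
Char 2 ('A'): step: R->2, L=1; A->plug->A->R->G->L->H->refl->D->L'->F->R'->B->plug->B
Char 3 ('F'): step: R->3, L=1; F->plug->C->R->A->L->A->refl->E->L'->E->R'->A->plug->A
Char 4 ('A'): step: R->4, L=1; A->plug->A->R->A->L->A->refl->E->L'->E->R'->G->plug->D

Answer: ABAD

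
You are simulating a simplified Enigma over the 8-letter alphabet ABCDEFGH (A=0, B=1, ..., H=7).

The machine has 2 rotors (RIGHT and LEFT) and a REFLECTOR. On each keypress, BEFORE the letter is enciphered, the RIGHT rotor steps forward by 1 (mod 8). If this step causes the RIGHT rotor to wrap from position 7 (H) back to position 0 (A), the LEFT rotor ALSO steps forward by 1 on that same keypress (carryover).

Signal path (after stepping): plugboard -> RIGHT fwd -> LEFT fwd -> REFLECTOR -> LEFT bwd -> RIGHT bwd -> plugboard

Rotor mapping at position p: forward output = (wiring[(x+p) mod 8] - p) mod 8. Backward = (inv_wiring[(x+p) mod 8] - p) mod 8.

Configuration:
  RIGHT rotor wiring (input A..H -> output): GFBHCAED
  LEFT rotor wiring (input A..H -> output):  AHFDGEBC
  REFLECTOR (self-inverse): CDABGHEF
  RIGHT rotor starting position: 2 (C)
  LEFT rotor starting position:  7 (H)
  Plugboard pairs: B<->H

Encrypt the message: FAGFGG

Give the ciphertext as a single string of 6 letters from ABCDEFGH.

Char 1 ('F'): step: R->3, L=7; F->plug->F->R->D->L->G->refl->E->L'->E->R'->A->plug->A
Char 2 ('A'): step: R->4, L=7; A->plug->A->R->G->L->F->refl->H->L'->F->R'->G->plug->G
Char 3 ('G'): step: R->5, L=7; G->plug->G->R->C->L->A->refl->C->L'->H->R'->B->plug->H
Char 4 ('F'): step: R->6, L=7; F->plug->F->R->B->L->B->refl->D->L'->A->R'->C->plug->C
Char 5 ('G'): step: R->7, L=7; G->plug->G->R->B->L->B->refl->D->L'->A->R'->E->plug->E
Char 6 ('G'): step: R->0, L->0 (L advanced); G->plug->G->R->E->L->G->refl->E->L'->F->R'->B->plug->H

Answer: AGHCEH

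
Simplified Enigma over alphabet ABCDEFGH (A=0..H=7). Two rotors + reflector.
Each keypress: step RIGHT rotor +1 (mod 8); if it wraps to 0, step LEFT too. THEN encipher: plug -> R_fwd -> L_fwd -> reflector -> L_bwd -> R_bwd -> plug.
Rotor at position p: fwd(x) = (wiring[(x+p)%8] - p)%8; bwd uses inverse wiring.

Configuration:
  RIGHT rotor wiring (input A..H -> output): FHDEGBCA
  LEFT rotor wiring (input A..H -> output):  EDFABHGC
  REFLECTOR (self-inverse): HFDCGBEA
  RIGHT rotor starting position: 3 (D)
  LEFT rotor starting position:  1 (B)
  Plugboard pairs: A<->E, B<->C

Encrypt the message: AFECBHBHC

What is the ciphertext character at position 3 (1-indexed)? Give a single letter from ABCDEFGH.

Char 1 ('A'): step: R->4, L=1; A->plug->E->R->B->L->E->refl->G->L'->E->R'->D->plug->D
Char 2 ('F'): step: R->5, L=1; F->plug->F->R->G->L->B->refl->F->L'->F->R'->B->plug->C
Char 3 ('E'): step: R->6, L=1; E->plug->A->R->E->L->G->refl->E->L'->B->R'->D->plug->D

D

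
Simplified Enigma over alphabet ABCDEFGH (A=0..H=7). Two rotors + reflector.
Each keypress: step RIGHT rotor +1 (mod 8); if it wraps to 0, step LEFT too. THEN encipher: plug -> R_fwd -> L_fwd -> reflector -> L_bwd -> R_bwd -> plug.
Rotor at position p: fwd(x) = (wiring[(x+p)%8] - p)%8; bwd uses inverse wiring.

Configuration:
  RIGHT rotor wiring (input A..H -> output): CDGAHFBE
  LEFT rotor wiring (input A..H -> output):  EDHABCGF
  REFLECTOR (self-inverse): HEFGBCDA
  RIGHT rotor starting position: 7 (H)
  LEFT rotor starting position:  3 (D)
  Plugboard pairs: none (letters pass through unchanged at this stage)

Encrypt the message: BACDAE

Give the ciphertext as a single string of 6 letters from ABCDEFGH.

Char 1 ('B'): step: R->0, L->4 (L advanced); B->plug->B->R->D->L->B->refl->E->L'->H->R'->E->plug->E
Char 2 ('A'): step: R->1, L=4; A->plug->A->R->C->L->C->refl->F->L'->A->R'->F->plug->F
Char 3 ('C'): step: R->2, L=4; C->plug->C->R->F->L->H->refl->A->L'->E->R'->A->plug->A
Char 4 ('D'): step: R->3, L=4; D->plug->D->R->G->L->D->refl->G->L'->B->R'->E->plug->E
Char 5 ('A'): step: R->4, L=4; A->plug->A->R->D->L->B->refl->E->L'->H->R'->F->plug->F
Char 6 ('E'): step: R->5, L=4; E->plug->E->R->G->L->D->refl->G->L'->B->R'->F->plug->F

Answer: EFAEFF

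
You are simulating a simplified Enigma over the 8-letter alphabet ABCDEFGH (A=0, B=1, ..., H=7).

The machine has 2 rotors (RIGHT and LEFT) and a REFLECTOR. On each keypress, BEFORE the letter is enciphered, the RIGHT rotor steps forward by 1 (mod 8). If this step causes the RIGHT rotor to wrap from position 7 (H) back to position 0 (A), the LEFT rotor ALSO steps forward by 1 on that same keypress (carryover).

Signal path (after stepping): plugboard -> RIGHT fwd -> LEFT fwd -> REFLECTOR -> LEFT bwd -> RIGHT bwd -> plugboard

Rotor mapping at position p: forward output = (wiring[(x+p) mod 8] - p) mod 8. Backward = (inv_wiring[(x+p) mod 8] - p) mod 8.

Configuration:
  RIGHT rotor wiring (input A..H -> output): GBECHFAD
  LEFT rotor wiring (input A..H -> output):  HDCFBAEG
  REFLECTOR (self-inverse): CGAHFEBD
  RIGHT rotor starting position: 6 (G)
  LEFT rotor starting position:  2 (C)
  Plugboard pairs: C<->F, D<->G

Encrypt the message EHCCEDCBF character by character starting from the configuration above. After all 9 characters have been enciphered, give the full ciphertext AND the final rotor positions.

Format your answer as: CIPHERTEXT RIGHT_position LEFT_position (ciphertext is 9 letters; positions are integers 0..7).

Char 1 ('E'): step: R->7, L=2; E->plug->E->R->D->L->G->refl->B->L'->H->R'->B->plug->B
Char 2 ('H'): step: R->0, L->3 (L advanced); H->plug->H->R->D->L->B->refl->G->L'->B->R'->B->plug->B
Char 3 ('C'): step: R->1, L=3; C->plug->F->R->H->L->H->refl->D->L'->E->R'->E->plug->E
Char 4 ('C'): step: R->2, L=3; C->plug->F->R->B->L->G->refl->B->L'->D->R'->D->plug->G
Char 5 ('E'): step: R->3, L=3; E->plug->E->R->A->L->C->refl->A->L'->G->R'->G->plug->D
Char 6 ('D'): step: R->4, L=3; D->plug->G->R->A->L->C->refl->A->L'->G->R'->H->plug->H
Char 7 ('C'): step: R->5, L=3; C->plug->F->R->H->L->H->refl->D->L'->E->R'->E->plug->E
Char 8 ('B'): step: R->6, L=3; B->plug->B->R->F->L->E->refl->F->L'->C->R'->A->plug->A
Char 9 ('F'): step: R->7, L=3; F->plug->C->R->C->L->F->refl->E->L'->F->R'->D->plug->G
Final: ciphertext=BBEGDHEAG, RIGHT=7, LEFT=3

Answer: BBEGDHEAG 7 3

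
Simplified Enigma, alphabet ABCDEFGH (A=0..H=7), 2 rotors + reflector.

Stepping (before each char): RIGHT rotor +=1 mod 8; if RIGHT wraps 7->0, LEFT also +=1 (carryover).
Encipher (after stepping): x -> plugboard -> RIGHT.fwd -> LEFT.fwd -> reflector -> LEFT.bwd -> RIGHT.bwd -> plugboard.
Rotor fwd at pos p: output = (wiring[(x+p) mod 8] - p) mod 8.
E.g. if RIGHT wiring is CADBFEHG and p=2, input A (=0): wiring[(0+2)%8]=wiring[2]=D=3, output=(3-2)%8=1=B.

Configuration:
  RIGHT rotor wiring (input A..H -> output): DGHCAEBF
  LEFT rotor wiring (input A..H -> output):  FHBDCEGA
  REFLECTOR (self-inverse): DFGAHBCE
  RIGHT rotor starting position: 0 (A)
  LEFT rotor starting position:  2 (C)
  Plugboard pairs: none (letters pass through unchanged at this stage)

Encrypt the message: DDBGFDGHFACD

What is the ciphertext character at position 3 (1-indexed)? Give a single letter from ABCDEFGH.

Char 1 ('D'): step: R->1, L=2; D->plug->D->R->H->L->F->refl->B->L'->B->R'->C->plug->C
Char 2 ('D'): step: R->2, L=2; D->plug->D->R->C->L->A->refl->D->L'->G->R'->C->plug->C
Char 3 ('B'): step: R->3, L=2; B->plug->B->R->F->L->G->refl->C->L'->D->R'->G->plug->G

G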